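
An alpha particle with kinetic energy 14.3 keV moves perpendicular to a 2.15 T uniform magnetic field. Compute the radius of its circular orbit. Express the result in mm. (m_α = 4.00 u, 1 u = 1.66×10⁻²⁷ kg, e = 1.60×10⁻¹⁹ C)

r ≈ 8.01 mm

Convert the energy: K = 14.3 keV = 2.29×10^-15 J.
v = √(2K/m) = √(2·2.29×10^-15/6.64×10^-27) = 8.30×10^5 m/s.
r = mv/(qB) = (6.64×10^-27)(8.30×10^5) / [(2×1.60×10^-19)(2.15)] = 8.01×10^-3 m.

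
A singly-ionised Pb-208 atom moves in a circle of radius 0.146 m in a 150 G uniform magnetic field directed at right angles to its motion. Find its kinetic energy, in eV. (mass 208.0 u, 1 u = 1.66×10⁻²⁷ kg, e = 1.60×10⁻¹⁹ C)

K ≈ 1.11 eV

v = qBr/m = (1×1.60×10^-19)(0.0150)(0.146) / (3.45×10^-25) = 1010 m/s.
K = ½mv² = 0.5·(3.45×10^-25)·(1010)² = 1.78×10^-19 J = 1.11 eV.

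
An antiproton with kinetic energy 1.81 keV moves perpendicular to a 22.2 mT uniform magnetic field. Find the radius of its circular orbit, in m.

r ≈ 0.277 m

Convert the energy: K = 1.81 keV = 2.90×10^-16 J.
v = √(2K/m) = √(2·2.90×10^-16/1.67×10^-27) = 5.89×10^5 m/s.
r = mv/(qB) = (1.67×10^-27)(5.89×10^5) / [(1×1.60×10^-19)(0.0222)] = 0.277 m.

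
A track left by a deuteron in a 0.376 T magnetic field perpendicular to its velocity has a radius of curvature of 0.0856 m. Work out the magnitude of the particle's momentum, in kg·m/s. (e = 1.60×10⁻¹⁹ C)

p ≈ 5.15×10^-21 kg·m/s

Since qvB = mv²/r, the momentum p = mv = qBr.
p = (1×1.60×10^-19)(0.376)(0.0856) = 5.15×10^-21 kg·m/s.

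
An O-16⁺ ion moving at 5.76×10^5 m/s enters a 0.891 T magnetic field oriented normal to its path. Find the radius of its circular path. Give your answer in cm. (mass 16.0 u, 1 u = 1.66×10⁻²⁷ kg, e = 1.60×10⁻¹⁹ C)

The magnetic force provides the centripetal force: qvB = mv²/r, so r = mv/(qB).
r = (2.66×10^-26 kg)(5.76×10^5 m/s) / [(1×1.60×10^-19 C)(0.891 T)] = 0.107 m.

r ≈ 10.7 cm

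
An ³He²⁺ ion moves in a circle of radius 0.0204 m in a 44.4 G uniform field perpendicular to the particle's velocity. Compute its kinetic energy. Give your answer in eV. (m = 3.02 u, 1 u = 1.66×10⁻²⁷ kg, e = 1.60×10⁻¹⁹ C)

K ≈ 0.524 eV

v = qBr/m = (2×1.60×10^-19)(4.44×10^-3)(0.0204) / (5.01×10^-27) = 5780 m/s.
K = ½mv² = 0.5·(5.01×10^-27)·(5780)² = 8.38×10^-20 J = 0.524 eV.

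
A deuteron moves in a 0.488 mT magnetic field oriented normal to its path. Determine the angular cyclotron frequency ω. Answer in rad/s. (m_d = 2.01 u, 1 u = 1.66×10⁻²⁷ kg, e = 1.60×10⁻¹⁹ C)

ω = qB/m = (1×1.60×10^-19)(4.88×10^-4) / (3.34×10^-27) = 2.34×10^4 rad/s.

ω ≈ 2.34×10^4 rad/s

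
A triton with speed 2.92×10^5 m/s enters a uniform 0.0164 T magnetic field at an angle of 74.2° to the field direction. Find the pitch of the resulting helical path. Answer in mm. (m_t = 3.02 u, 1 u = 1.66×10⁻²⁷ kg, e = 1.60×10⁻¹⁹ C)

pitch ≈ 954 mm

The velocity component along B is v∥ = v cos74.2° = 7.95×10^4 m/s.
The cyclotron period T = 2πm/(qB) = 1.20×10^-5 s is set by m, q, B alone.
Pitch = v∥·T = (7.95×10^4)(1.20×10^-5) = 0.954 m.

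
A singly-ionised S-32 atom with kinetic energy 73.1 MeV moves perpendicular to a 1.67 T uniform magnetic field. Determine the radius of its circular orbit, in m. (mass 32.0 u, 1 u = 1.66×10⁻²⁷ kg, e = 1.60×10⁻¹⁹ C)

Convert the energy: K = 73.1 MeV = 1.17×10^-11 J.
v = √(2K/m) = √(2·1.17×10^-11/5.31×10^-26) = 2.10×10^7 m/s.
r = mv/(qB) = (5.31×10^-26)(2.10×10^7) / [(1×1.60×10^-19)(1.67)] = 4.17 m.

r ≈ 4.17 m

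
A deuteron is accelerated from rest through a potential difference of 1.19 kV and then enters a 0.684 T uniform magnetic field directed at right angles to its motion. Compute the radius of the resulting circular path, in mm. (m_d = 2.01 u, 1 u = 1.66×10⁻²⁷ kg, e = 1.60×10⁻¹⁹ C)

r ≈ 10.3 mm

The kinetic energy gained is K = qV = (1×1.60×10^-19)(1190) = 1.90×10^-16 J.
v = √(2K/m) = 3.38×10^5 m/s.
r = mv/(qB) = (3.34×10^-27)(3.38×10^5) / [(1×1.60×10^-19)(0.684)] = 0.0103 m.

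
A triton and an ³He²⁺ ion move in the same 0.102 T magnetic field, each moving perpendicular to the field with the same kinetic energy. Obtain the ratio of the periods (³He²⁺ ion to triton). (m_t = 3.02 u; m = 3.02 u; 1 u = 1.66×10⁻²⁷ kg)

T = 2πm/(qB) is independent of speed, so T₂/T₁ = (m₂/q₂)/(m₁/q₁).
T_{³He²⁺ ion}/T_{triton} = (5.01×10^-27/2e) / (5.01×10^-27/1e) = 0.500.

ratio ≈ 0.500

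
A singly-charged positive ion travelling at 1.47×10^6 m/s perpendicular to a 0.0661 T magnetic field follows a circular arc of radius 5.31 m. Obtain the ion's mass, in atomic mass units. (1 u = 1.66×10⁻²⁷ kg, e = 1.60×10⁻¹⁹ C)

qvB = mv²/r ⇒ m = qBr/v.
m = (1×1.60×10^-19)(0.0661)(5.31) / (1.47×10^6) = 3.82×10^-26 kg = 23.0 u.

m ≈ 23.0 u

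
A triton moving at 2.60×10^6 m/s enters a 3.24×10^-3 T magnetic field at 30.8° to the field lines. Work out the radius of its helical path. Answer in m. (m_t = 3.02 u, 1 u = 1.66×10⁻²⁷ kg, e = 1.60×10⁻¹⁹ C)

Only the perpendicular component v⊥ = v sin30.8° = 1.33×10^6 m/s is bent by the field.
r = m v⊥ /(qB) = (5.01×10^-27)(1.33×10^6) / [(1×1.60×10^-19)(3.24×10^-3)] = 12.9 m.

r ≈ 12.9 m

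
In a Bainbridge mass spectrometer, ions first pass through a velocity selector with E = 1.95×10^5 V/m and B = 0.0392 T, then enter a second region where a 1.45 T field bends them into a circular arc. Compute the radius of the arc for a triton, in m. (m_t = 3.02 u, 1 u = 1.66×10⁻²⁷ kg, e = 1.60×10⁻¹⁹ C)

r ≈ 0.107 m

The selector passes v = E/B = 1.95×10^5/0.0392 = 4.97×10^6 m/s.
In the deflection region, r = mv/(qB₂) = (5.01×10^-27)(4.97×10^6) / [(1×1.60×10^-19)(1.45)] = 0.107 m.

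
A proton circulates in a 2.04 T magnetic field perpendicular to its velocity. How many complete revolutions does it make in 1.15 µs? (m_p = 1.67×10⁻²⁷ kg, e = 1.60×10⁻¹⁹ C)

N = 35

T = 2πm/(qB) = 2π(1.67×10^-27) / [(1×1.60×10^-19)(2.04)] = 3.2147×10^-8 s.
N = t/T = 1.15×10^-6 / 3.2147×10^-8 ≈ 35.77, so 35 complete revolutions.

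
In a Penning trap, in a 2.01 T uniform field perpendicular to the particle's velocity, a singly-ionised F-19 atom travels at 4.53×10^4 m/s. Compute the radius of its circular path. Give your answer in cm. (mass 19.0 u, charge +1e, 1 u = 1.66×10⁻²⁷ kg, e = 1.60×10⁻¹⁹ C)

r ≈ 0.444 cm

The magnetic force provides the centripetal force: qvB = mv²/r, so r = mv/(qB).
r = (3.15×10^-26 kg)(4.53×10^4 m/s) / [(1×1.60×10^-19 C)(2.01 T)] = 4.44×10^-3 m.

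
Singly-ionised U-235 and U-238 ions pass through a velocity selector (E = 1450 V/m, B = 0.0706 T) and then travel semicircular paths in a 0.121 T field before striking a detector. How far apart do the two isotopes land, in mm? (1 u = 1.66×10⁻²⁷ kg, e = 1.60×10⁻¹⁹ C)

Both emerge at v = E/B₁ = 2.05×10^4 m/s.
r = mv/(qB₂), so r₁ = 0.41384 m and r₂ = 0.41912 m, giving Δr = 5.28×10^-3 m.
After a semicircle each ion lands a diameter 2r from the entry slit, so the separation is 2Δr = 0.0106 m.

Δd ≈ 10.6 mm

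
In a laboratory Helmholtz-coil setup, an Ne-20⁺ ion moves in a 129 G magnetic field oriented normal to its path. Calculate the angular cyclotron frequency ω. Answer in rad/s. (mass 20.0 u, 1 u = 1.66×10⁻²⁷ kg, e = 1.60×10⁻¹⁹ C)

ω = qB/m = (1×1.60×10^-19)(0.0129) / (3.32×10^-26) = 6.22×10^4 rad/s.

ω ≈ 6.22×10^4 rad/s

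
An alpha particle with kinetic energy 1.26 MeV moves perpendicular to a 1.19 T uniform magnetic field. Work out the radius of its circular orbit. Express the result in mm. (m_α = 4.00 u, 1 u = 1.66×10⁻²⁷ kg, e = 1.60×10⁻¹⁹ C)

Convert the energy: K = 1.26 MeV = 2.02×10^-13 J.
v = √(2K/m) = √(2·2.02×10^-13/6.64×10^-27) = 7.79×10^6 m/s.
r = mv/(qB) = (6.64×10^-27)(7.79×10^6) / [(2×1.60×10^-19)(1.19)] = 0.136 m.

r ≈ 136 mm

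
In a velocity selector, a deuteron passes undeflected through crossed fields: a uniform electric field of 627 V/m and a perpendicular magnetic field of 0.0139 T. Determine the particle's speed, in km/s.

For zero net force, qE = qvB, so v = E/B.
v = (627) / (0.0139) = 4.51×10^4 m/s.

v ≈ 45.1 km/s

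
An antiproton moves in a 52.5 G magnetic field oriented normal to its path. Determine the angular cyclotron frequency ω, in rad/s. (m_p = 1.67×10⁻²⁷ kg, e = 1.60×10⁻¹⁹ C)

ω = qB/m = (1×1.60×10^-19)(5.25×10^-3) / (1.67×10^-27) = 5.03×10^5 rad/s.

ω ≈ 5.03×10^5 rad/s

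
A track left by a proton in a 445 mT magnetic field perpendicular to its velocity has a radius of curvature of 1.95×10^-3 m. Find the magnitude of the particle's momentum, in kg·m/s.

p ≈ 1.39×10^-22 kg·m/s

Since qvB = mv²/r, the momentum p = mv = qBr.
p = (1×1.60×10^-19)(0.445)(1.95×10^-3) = 1.39×10^-22 kg·m/s.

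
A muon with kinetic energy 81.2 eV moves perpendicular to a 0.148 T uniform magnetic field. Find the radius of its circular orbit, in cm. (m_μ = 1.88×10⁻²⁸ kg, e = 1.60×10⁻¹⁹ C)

Convert the energy: K = 81.2 eV = 1.30×10^-17 J.
v = √(2K/m) = √(2·1.30×10^-17/1.88×10^-28) = 3.72×10^5 m/s.
r = mv/(qB) = (1.88×10^-28)(3.72×10^5) / [(1×1.60×10^-19)(0.148)] = 2.95×10^-3 m.

r ≈ 0.295 cm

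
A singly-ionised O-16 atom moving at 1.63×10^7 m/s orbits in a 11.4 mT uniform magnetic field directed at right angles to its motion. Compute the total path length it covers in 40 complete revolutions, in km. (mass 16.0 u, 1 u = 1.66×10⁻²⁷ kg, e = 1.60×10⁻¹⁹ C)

L ≈ 59.7 km

r = mv/(qB) = 237 m, so one revolution covers 2πr = 1490 m.
In 40 revolutions: L = 40·2πr = 5.97×10^4 m.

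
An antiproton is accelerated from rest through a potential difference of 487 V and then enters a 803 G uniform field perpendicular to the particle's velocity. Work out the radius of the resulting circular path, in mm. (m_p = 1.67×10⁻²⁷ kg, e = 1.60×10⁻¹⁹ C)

r ≈ 39.7 mm

The kinetic energy gained is K = qV = (1×1.60×10^-19)(487) = 7.79×10^-17 J.
v = √(2K/m) = 3.05×10^5 m/s.
r = mv/(qB) = (1.67×10^-27)(3.05×10^5) / [(1×1.60×10^-19)(0.0803)] = 0.0397 m.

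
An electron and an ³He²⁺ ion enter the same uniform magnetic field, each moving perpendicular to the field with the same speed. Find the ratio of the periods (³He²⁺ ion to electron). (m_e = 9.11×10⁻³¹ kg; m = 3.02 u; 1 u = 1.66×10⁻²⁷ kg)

T = 2πm/(qB) is independent of speed, so T₂/T₁ = (m₂/q₂)/(m₁/q₁).
T_{³He²⁺ ion}/T_{electron} = (5.01×10^-27/2e) / (9.11×10^-31/1e) = 2750.

ratio ≈ 2750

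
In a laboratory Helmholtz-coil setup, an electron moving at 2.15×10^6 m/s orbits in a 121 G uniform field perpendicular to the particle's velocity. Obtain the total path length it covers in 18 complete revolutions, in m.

r = mv/(qB) = 1.01×10^-3 m, so one revolution covers 2πr = 6.36×10^-3 m.
In 18 revolutions: L = 18·2πr = 0.114 m.

L ≈ 0.114 m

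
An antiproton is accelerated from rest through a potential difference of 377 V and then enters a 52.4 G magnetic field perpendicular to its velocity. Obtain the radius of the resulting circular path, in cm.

r ≈ 53.5 cm

The kinetic energy gained is K = qV = (1×1.60×10^-19)(377) = 6.03×10^-17 J.
v = √(2K/m) = 2.69×10^5 m/s.
r = mv/(qB) = (1.67×10^-27)(2.69×10^5) / [(1×1.60×10^-19)(5.24×10^-3)] = 0.535 m.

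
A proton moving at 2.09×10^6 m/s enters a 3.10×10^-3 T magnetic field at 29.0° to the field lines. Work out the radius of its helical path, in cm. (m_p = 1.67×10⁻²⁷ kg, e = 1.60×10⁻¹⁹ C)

r ≈ 341 cm

Only the perpendicular component v⊥ = v sin29.0° = 1.01×10^6 m/s is bent by the field.
r = m v⊥ /(qB) = (1.67×10^-27)(1.01×10^6) / [(1×1.60×10^-19)(3.10×10^-3)] = 3.41 m.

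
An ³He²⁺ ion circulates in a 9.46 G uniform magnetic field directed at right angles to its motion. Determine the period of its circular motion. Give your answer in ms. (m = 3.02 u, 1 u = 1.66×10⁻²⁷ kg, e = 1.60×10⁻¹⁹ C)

T ≈ 0.104 ms

The cyclotron period is independent of speed: T = 2πm/(qB).
T = 2π(5.01×10^-27) / [(2×1.60×10^-19)(9.46×10^-4)] = 1.04×10^-4 s.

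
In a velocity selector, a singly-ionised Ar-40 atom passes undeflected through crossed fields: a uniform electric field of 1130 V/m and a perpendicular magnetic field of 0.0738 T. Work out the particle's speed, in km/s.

v ≈ 15.3 km/s

For zero net force, qE = qvB, so v = E/B.
v = (1130) / (0.0738) = 1.53×10^4 m/s.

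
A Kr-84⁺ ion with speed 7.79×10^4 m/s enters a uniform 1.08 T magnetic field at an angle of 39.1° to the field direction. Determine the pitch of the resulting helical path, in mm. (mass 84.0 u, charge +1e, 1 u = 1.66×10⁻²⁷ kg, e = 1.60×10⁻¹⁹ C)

pitch ≈ 307 mm

The velocity component along B is v∥ = v cos39.1° = 6.05×10^4 m/s.
The cyclotron period T = 2πm/(qB) = 5.07×10^-6 s is set by m, q, B alone.
Pitch = v∥·T = (6.05×10^4)(5.07×10^-6) = 0.307 m.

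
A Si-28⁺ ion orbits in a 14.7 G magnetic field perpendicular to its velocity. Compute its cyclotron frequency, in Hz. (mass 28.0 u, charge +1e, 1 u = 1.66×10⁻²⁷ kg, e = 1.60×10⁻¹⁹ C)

f ≈ 805 Hz

f = qB/(2πm) = (1×1.60×10^-19)(1.47×10^-3) / [2π(4.65×10^-26)] = 805 Hz.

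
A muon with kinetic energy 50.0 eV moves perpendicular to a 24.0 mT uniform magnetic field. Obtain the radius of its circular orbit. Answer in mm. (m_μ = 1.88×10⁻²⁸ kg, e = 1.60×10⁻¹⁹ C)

Convert the energy: K = 50.0 eV = 8.00×10^-18 J.
v = √(2K/m) = √(2·8.00×10^-18/1.88×10^-28) = 2.92×10^5 m/s.
r = mv/(qB) = (1.88×10^-28)(2.92×10^5) / [(1×1.60×10^-19)(0.0240)] = 0.0143 m.

r ≈ 14.3 mm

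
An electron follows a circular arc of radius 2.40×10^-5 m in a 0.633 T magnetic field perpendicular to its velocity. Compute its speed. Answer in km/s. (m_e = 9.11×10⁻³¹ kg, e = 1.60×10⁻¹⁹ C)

From qvB = mv²/r, v = qBr/m.
v = (1×1.60×10^-19)(0.633)(2.40×10^-5) / (9.11×10^-31) = 2.67×10^6 m/s.

v ≈ 2670 km/s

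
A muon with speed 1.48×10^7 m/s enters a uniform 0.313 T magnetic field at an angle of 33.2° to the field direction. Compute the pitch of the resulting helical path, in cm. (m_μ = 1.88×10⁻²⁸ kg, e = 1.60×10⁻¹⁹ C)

pitch ≈ 29.2 cm

The velocity component along B is v∥ = v cos33.2° = 1.24×10^7 m/s.
The cyclotron period T = 2πm/(qB) = 2.36×10^-8 s is set by m, q, B alone.
Pitch = v∥·T = (1.24×10^7)(2.36×10^-8) = 0.292 m.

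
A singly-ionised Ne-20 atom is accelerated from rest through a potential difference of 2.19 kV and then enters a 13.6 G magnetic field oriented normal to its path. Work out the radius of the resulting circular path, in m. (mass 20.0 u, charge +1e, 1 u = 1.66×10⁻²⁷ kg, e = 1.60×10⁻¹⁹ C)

The kinetic energy gained is K = qV = (1×1.60×10^-19)(2190) = 3.50×10^-16 J.
v = √(2K/m) = 1.45×10^5 m/s.
r = mv/(qB) = (3.32×10^-26)(1.45×10^5) / [(1×1.60×10^-19)(1.36×10^-3)] = 22.2 m.

r ≈ 22.2 m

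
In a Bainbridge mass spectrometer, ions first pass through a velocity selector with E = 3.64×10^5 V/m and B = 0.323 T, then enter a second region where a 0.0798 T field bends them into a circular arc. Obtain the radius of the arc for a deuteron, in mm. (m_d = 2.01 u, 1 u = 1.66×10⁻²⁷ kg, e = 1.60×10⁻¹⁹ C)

The selector passes v = E/B = 3.64×10^5/0.323 = 1.13×10^6 m/s.
In the deflection region, r = mv/(qB₂) = (3.34×10^-27)(1.13×10^6) / [(1×1.60×10^-19)(0.0798)] = 0.294 m.

r ≈ 294 mm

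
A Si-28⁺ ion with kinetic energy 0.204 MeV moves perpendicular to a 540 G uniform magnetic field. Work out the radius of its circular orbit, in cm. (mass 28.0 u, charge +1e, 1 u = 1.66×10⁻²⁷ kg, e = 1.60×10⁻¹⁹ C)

Convert the energy: K = 0.204 MeV = 3.26×10^-14 J.
v = √(2K/m) = √(2·3.26×10^-14/4.65×10^-26) = 1.19×10^6 m/s.
r = mv/(qB) = (4.65×10^-26)(1.19×10^6) / [(1×1.60×10^-19)(0.0540)] = 6.38 m.

r ≈ 638 cm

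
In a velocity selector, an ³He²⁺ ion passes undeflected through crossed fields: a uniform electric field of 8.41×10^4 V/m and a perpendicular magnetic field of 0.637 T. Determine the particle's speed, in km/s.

For zero net force, qE = qvB, so v = E/B.
v = (8.41×10^4) / (0.637) = 1.32×10^5 m/s.

v ≈ 132 km/s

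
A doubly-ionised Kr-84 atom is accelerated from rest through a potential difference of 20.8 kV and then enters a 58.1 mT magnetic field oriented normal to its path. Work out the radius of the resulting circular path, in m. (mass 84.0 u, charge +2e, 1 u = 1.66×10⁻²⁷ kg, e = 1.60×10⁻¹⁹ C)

r ≈ 2.32 m

The kinetic energy gained is K = qV = (2×1.60×10^-19)(2.08×10^4) = 6.66×10^-15 J.
v = √(2K/m) = 3.09×10^5 m/s.
r = mv/(qB) = (1.39×10^-25)(3.09×10^5) / [(2×1.60×10^-19)(0.0581)] = 2.32 m.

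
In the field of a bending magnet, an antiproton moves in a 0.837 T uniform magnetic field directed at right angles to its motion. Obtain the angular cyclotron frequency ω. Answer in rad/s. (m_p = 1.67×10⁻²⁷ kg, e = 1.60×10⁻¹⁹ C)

ω ≈ 8.02×10^7 rad/s

ω = qB/m = (1×1.60×10^-19)(0.837) / (1.67×10^-27) = 8.02×10^7 rad/s.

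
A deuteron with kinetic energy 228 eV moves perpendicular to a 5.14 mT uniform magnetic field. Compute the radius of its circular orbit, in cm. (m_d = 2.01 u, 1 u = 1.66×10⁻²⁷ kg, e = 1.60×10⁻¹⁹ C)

Convert the energy: K = 228 eV = 3.65×10^-17 J.
v = √(2K/m) = √(2·3.65×10^-17/3.34×10^-27) = 1.48×10^5 m/s.
r = mv/(qB) = (3.34×10^-27)(1.48×10^5) / [(1×1.60×10^-19)(5.14×10^-3)] = 0.600 m.

r ≈ 60.0 cm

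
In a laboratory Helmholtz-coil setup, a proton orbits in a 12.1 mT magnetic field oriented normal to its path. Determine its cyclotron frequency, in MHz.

f = qB/(2πm) = (1×1.60×10^-19)(0.0121) / [2π(1.67×10^-27)] = 1.85×10^5 Hz.

f ≈ 0.185 MHz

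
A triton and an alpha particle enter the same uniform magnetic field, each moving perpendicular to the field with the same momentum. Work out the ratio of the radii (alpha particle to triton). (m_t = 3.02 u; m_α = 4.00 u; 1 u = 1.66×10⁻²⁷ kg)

r = p/(qB) ⇒ at equal p, r ∝ 1/q.
r_{alpha particle}/r_{triton} = 0.500.

ratio ≈ 0.500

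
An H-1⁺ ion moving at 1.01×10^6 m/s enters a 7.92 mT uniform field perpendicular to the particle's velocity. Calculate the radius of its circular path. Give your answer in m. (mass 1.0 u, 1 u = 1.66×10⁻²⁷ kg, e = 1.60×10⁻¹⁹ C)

r ≈ 1.32 m

The magnetic force provides the centripetal force: qvB = mv²/r, so r = mv/(qB).
r = (1.66×10^-27 kg)(1.01×10^6 m/s) / [(1×1.60×10^-19 C)(7.92×10^-3 T)] = 1.32 m.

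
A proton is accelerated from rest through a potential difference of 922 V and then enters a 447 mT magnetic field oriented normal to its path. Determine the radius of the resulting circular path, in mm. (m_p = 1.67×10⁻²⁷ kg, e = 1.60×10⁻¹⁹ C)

The kinetic energy gained is K = qV = (1×1.60×10^-19)(922) = 1.48×10^-16 J.
v = √(2K/m) = 4.20×10^5 m/s.
r = mv/(qB) = (1.67×10^-27)(4.20×10^5) / [(1×1.60×10^-19)(0.447)] = 9.81×10^-3 m.

r ≈ 9.81 mm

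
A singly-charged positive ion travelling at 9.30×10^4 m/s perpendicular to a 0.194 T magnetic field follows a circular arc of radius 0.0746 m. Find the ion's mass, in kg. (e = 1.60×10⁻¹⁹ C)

m ≈ 2.49×10^-26 kg

qvB = mv²/r ⇒ m = qBr/v.
m = (1×1.60×10^-19)(0.194)(0.0746) / (9.30×10^4) = 2.49×10^-26 kg.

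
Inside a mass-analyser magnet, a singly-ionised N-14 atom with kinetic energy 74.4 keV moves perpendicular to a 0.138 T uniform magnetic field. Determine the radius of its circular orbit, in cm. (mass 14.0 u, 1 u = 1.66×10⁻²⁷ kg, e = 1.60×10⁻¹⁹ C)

Convert the energy: K = 74.4 keV = 1.19×10^-14 J.
v = √(2K/m) = √(2·1.19×10^-14/2.32×10^-26) = 1.01×10^6 m/s.
r = mv/(qB) = (2.32×10^-26)(1.01×10^6) / [(1×1.60×10^-19)(0.138)] = 1.07 m.

r ≈ 107 cm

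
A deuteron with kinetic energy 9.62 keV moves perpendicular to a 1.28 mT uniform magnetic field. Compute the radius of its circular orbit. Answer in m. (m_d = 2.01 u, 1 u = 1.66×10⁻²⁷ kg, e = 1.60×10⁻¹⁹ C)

r ≈ 15.6 m

Convert the energy: K = 9.62 keV = 1.54×10^-15 J.
v = √(2K/m) = √(2·1.54×10^-15/3.34×10^-27) = 9.61×10^5 m/s.
r = mv/(qB) = (3.34×10^-27)(9.61×10^5) / [(1×1.60×10^-19)(1.28×10^-3)] = 15.6 m.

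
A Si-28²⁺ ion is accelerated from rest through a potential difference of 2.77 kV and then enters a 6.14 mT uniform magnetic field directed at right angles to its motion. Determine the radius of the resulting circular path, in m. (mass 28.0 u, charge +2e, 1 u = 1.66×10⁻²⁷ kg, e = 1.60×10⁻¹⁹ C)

The kinetic energy gained is K = qV = (2×1.60×10^-19)(2770) = 8.86×10^-16 J.
v = √(2K/m) = 1.95×10^5 m/s.
r = mv/(qB) = (4.65×10^-26)(1.95×10^5) / [(2×1.60×10^-19)(6.14×10^-3)] = 4.62 m.

r ≈ 4.62 m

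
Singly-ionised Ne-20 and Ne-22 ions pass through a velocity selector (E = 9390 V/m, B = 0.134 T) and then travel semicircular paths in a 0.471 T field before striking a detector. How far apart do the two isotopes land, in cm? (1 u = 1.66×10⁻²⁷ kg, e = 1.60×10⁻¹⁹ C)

Both emerge at v = E/B₁ = 7.01×10^4 m/s.
r = mv/(qB₂), so r₁ = 0.03087 m and r₂ = 0.03396 m, giving Δr = 3.09×10^-3 m.
After a semicircle each ion lands a diameter 2r from the entry slit, so the separation is 2Δr = 6.17×10^-3 m.

Δd ≈ 0.617 cm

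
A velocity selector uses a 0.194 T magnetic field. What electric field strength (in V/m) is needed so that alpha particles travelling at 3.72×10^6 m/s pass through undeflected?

qE = qvB ⇒ E = vB = (3.72×10^6)(0.194) = 7.22×10^5 V/m.

E ≈ 7.22×10^5 V/m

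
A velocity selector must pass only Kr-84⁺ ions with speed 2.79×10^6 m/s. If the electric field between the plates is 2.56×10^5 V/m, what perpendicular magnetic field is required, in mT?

qE = qvB ⇒ B = E/v = (2.56×10^5) / (2.79×10^6) = 0.0918 T.

B ≈ 91.8 mT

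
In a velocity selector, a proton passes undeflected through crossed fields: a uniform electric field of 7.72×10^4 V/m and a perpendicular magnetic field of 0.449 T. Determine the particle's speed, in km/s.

v ≈ 172 km/s

For zero net force, qE = qvB, so v = E/B.
v = (7.72×10^4) / (0.449) = 1.72×10^5 m/s.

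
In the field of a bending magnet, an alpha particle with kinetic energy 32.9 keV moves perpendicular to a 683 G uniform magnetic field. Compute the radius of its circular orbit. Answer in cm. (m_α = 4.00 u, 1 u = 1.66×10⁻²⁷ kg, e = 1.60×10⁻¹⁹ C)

r ≈ 38.3 cm

Convert the energy: K = 32.9 keV = 5.26×10^-15 J.
v = √(2K/m) = √(2·5.26×10^-15/6.64×10^-27) = 1.26×10^6 m/s.
r = mv/(qB) = (6.64×10^-27)(1.26×10^6) / [(2×1.60×10^-19)(0.0683)] = 0.383 m.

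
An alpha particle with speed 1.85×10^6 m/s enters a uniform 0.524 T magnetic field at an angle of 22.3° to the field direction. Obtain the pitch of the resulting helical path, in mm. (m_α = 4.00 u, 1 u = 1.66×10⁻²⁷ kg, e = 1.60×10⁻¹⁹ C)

pitch ≈ 426 mm

The velocity component along B is v∥ = v cos22.3° = 1.71×10^6 m/s.
The cyclotron period T = 2πm/(qB) = 2.49×10^-7 s is set by m, q, B alone.
Pitch = v∥·T = (1.71×10^6)(2.49×10^-7) = 0.426 m.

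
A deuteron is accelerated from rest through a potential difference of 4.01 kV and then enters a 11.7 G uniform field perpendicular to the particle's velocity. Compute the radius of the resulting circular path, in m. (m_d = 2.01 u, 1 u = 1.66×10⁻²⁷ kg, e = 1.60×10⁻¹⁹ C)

The kinetic energy gained is K = qV = (1×1.60×10^-19)(4010) = 6.42×10^-16 J.
v = √(2K/m) = 6.20×10^5 m/s.
r = mv/(qB) = (3.34×10^-27)(6.20×10^5) / [(1×1.60×10^-19)(1.17×10^-3)] = 11.1 m.

r ≈ 11.1 m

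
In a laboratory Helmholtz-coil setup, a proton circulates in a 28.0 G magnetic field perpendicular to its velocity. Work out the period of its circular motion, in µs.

The cyclotron period is independent of speed: T = 2πm/(qB).
T = 2π(1.67×10^-27) / [(1×1.60×10^-19)(2.80×10^-3)] = 2.34×10^-5 s.

T ≈ 23.4 µs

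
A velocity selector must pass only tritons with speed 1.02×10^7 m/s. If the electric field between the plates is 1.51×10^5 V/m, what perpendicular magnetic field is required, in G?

B ≈ 148 G

qE = qvB ⇒ B = E/v = (1.51×10^5) / (1.02×10^7) = 0.0148 T.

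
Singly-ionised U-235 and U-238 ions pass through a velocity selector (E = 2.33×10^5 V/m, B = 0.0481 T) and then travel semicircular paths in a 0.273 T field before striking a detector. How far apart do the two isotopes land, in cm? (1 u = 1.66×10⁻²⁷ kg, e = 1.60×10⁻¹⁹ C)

Δd ≈ 110 cm

Both emerge at v = E/B₁ = 4.84×10^6 m/s.
r = mv/(qB₂), so r₁ = 43.262 m and r₂ = 43.814 m, giving Δr = 0.552 m.
After a semicircle each ion lands a diameter 2r from the entry slit, so the separation is 2Δr = 1.10 m.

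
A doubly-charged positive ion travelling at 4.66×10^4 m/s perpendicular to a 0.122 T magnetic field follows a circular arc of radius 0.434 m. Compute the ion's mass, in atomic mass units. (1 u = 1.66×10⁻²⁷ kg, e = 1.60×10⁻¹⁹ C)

qvB = mv²/r ⇒ m = qBr/v.
m = (2×1.60×10^-19)(0.122)(0.434) / (4.66×10^4) = 3.64×10^-25 kg = 219 u.

m ≈ 219 u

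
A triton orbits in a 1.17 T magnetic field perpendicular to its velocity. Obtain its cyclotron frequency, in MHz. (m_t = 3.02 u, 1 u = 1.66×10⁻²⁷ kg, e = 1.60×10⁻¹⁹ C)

f ≈ 5.94 MHz

f = qB/(2πm) = (1×1.60×10^-19)(1.17) / [2π(5.01×10^-27)] = 5.94×10^6 Hz.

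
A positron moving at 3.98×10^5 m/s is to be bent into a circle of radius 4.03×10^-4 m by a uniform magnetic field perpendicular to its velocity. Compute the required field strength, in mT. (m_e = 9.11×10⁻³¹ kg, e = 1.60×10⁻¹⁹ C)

qvB = mv²/r gives B = mv/(qr).
B = (9.11×10^-31)(3.98×10^5) / [(1×1.60×10^-19)(4.03×10^-4)] = 5.62×10^-3 T.

B ≈ 5.62 mT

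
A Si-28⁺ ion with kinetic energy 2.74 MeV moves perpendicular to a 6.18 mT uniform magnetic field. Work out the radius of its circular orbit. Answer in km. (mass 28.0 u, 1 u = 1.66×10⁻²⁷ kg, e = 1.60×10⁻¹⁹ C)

Convert the energy: K = 2.74 MeV = 4.38×10^-13 J.
v = √(2K/m) = √(2·4.38×10^-13/4.65×10^-26) = 4.34×10^6 m/s.
r = mv/(qB) = (4.65×10^-26)(4.34×10^6) / [(1×1.60×10^-19)(6.18×10^-3)] = 204 m.

r ≈ 0.204 km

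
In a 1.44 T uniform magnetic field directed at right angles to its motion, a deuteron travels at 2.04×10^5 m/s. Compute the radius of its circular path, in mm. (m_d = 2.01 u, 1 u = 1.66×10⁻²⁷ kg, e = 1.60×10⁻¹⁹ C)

The magnetic force provides the centripetal force: qvB = mv²/r, so r = mv/(qB).
r = (3.34×10^-27 kg)(2.04×10^5 m/s) / [(1×1.60×10^-19 C)(1.44 T)] = 2.95×10^-3 m.

r ≈ 2.95 mm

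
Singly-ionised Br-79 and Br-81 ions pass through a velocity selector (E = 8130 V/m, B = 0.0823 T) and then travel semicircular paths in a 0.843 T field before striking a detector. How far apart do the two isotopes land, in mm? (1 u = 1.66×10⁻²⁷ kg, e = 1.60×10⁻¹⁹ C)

Both emerge at v = E/B₁ = 9.88×10^4 m/s.
r = mv/(qB₂), so r₁ = 0.09605 m and r₂ = 0.09848 m, giving Δr = 2.43×10^-3 m.
After a semicircle each ion lands a diameter 2r from the entry slit, so the separation is 2Δr = 4.86×10^-3 m.

Δd ≈ 4.86 mm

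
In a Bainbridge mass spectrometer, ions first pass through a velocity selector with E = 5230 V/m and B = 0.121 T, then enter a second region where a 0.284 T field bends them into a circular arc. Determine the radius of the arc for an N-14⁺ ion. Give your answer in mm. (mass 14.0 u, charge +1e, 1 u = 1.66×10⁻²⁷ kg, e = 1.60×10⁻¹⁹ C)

The selector passes v = E/B = 5230/0.121 = 4.32×10^4 m/s.
In the deflection region, r = mv/(qB₂) = (2.32×10^-26)(4.32×10^4) / [(1×1.60×10^-19)(0.284)] = 0.0221 m.

r ≈ 22.1 mm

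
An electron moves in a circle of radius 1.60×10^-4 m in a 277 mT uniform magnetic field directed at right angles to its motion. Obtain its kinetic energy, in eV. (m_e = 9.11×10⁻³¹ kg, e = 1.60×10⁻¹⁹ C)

v = qBr/m = (1×1.60×10^-19)(0.277)(1.60×10^-4) / (9.11×10^-31) = 7.78×10^6 m/s.
K = ½mv² = 0.5·(9.11×10^-31)·(7.78×10^6)² = 2.76×10^-17 J = 172 eV.

K ≈ 172 eV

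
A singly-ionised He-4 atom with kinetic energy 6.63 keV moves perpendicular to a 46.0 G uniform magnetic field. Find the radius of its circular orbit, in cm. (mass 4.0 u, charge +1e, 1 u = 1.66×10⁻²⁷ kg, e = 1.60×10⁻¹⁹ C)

Convert the energy: K = 6.63 keV = 1.06×10^-15 J.
v = √(2K/m) = √(2·1.06×10^-15/6.64×10^-27) = 5.65×10^5 m/s.
r = mv/(qB) = (6.64×10^-27)(5.65×10^5) / [(1×1.60×10^-19)(4.60×10^-3)] = 5.10 m.

r ≈ 510 cm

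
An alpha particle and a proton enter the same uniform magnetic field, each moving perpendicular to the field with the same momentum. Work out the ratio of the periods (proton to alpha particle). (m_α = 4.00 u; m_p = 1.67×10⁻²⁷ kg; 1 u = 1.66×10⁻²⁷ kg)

T = 2πm/(qB) is independent of speed, so T₂/T₁ = (m₂/q₂)/(m₁/q₁).
T_{proton}/T_{alpha particle} = (1.67×10^-27/1e) / (6.64×10^-27/2e) = 0.503.

ratio ≈ 0.503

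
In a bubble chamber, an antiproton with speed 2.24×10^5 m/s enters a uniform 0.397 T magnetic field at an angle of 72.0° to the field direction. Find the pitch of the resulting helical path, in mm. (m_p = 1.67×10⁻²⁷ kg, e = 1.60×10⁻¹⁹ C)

The velocity component along B is v∥ = v cos72.0° = 6.92×10^4 m/s.
The cyclotron period T = 2πm/(qB) = 1.65×10^-7 s is set by m, q, B alone.
Pitch = v∥·T = (6.92×10^4)(1.65×10^-7) = 0.0114 m.

pitch ≈ 11.4 mm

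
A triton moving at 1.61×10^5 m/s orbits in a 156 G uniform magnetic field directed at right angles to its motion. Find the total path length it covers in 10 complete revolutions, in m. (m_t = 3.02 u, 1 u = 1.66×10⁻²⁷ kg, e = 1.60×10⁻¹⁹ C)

L ≈ 20.3 m

r = mv/(qB) = 0.323 m, so one revolution covers 2πr = 2.03 m.
In 10 revolutions: L = 10·2πr = 20.3 m.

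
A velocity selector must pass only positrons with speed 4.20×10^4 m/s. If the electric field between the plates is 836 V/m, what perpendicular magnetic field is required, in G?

B ≈ 199 G

qE = qvB ⇒ B = E/v = (836) / (4.20×10^4) = 0.0199 T.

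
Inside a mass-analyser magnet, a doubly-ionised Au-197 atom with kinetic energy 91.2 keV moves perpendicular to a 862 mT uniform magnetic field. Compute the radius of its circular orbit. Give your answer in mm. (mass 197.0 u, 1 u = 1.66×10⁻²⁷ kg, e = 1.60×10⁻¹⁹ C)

r ≈ 354 mm

Convert the energy: K = 91.2 keV = 1.46×10^-14 J.
v = √(2K/m) = √(2·1.46×10^-14/3.27×10^-25) = 2.99×10^5 m/s.
r = mv/(qB) = (3.27×10^-25)(2.99×10^5) / [(2×1.60×10^-19)(0.862)] = 0.354 m.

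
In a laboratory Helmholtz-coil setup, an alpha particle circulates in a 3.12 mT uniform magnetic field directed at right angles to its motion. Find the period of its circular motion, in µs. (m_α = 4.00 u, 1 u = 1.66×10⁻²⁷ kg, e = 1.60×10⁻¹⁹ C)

T ≈ 41.8 µs

The cyclotron period is independent of speed: T = 2πm/(qB).
T = 2π(6.64×10^-27) / [(2×1.60×10^-19)(3.12×10^-3)] = 4.18×10^-5 s.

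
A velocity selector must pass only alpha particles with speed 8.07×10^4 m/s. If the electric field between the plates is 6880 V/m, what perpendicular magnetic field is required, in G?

B ≈ 853 G

qE = qvB ⇒ B = E/v = (6880) / (8.07×10^4) = 0.0853 T.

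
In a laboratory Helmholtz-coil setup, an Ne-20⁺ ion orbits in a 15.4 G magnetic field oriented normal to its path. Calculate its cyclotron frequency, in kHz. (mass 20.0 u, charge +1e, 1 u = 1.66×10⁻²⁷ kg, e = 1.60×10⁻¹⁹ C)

f ≈ 1.18 kHz

f = qB/(2πm) = (1×1.60×10^-19)(1.54×10^-3) / [2π(3.32×10^-26)] = 1180 Hz.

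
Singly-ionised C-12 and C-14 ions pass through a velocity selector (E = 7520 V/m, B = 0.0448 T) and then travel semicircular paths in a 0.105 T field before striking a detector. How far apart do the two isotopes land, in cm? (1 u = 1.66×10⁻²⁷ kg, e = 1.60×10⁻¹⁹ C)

Both emerge at v = E/B₁ = 1.68×10^5 m/s.
r = mv/(qB₂), so r₁ = 0.1990 m and r₂ = 0.2322 m, giving Δr = 0.0332 m.
After a semicircle each ion lands a diameter 2r from the entry slit, so the separation is 2Δr = 0.0663 m.

Δd ≈ 6.63 cm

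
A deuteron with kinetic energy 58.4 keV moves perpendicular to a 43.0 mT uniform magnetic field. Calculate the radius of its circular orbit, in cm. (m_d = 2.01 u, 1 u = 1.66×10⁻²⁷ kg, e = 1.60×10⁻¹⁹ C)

r ≈ 115 cm

Convert the energy: K = 58.4 keV = 9.34×10^-15 J.
v = √(2K/m) = √(2·9.34×10^-15/3.34×10^-27) = 2.37×10^6 m/s.
r = mv/(qB) = (3.34×10^-27)(2.37×10^6) / [(1×1.60×10^-19)(0.0430)] = 1.15 m.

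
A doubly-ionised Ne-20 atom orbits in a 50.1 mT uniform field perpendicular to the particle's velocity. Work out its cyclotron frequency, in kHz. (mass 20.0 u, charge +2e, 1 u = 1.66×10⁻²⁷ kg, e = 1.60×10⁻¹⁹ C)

f ≈ 76.9 kHz

f = qB/(2πm) = (2×1.60×10^-19)(0.0501) / [2π(3.32×10^-26)] = 7.69×10^4 Hz.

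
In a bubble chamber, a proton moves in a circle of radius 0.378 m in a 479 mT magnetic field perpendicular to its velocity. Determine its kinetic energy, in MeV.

v = qBr/m = (1×1.60×10^-19)(0.479)(0.378) / (1.67×10^-27) = 1.73×10^7 m/s.
K = ½mv² = 0.5·(1.67×10^-27)·(1.73×10^7)² = 2.51×10^-13 J = 1.57 MeV.

K ≈ 1.57 MeV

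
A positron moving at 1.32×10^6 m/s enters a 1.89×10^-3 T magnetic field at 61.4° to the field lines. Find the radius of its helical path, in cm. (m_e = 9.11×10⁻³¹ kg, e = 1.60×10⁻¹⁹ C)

Only the perpendicular component v⊥ = v sin61.4° = 1.16×10^6 m/s is bent by the field.
r = m v⊥ /(qB) = (9.11×10^-31)(1.16×10^6) / [(1×1.60×10^-19)(1.89×10^-3)] = 3.49×10^-3 m.

r ≈ 0.349 cm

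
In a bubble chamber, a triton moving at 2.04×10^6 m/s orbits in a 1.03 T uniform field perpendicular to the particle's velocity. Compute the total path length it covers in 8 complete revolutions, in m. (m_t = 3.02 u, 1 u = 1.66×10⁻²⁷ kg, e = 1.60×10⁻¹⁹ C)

r = mv/(qB) = 0.0621 m, so one revolution covers 2πr = 0.390 m.
In 8 revolutions: L = 8·2πr = 3.12 m.

L ≈ 3.12 m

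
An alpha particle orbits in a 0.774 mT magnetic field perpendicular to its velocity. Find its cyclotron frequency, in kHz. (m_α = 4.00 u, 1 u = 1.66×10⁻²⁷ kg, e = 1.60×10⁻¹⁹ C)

f ≈ 5.94 kHz

f = qB/(2πm) = (2×1.60×10^-19)(7.74×10^-4) / [2π(6.64×10^-27)] = 5940 Hz.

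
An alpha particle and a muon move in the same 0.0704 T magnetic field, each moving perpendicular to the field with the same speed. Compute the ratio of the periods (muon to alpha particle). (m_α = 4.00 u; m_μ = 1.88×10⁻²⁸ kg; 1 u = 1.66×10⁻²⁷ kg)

T = 2πm/(qB) is independent of speed, so T₂/T₁ = (m₂/q₂)/(m₁/q₁).
T_{muon}/T_{alpha particle} = (1.88×10^-28/1e) / (6.64×10^-27/2e) = 0.0566.

ratio ≈ 0.0566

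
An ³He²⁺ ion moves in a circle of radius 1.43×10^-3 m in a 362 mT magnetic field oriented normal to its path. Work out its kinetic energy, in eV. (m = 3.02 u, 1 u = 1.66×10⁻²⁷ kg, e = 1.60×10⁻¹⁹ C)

v = qBr/m = (2×1.60×10^-19)(0.362)(1.43×10^-3) / (5.01×10^-27) = 3.30×10^4 m/s.
K = ½mv² = 0.5·(5.01×10^-27)·(3.30×10^4)² = 2.74×10^-18 J = 17.1 eV.

K ≈ 17.1 eV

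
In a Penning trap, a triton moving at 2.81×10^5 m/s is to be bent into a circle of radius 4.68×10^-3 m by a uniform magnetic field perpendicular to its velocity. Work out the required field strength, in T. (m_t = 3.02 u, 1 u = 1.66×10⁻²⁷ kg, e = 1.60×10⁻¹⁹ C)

qvB = mv²/r gives B = mv/(qr).
B = (5.01×10^-27)(2.81×10^5) / [(1×1.60×10^-19)(4.68×10^-3)] = 1.88 T.

B ≈ 1.88 T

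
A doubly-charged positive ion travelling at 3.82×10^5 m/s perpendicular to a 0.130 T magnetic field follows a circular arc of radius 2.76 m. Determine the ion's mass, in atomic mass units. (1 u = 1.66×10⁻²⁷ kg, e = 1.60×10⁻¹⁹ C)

qvB = mv²/r ⇒ m = qBr/v.
m = (2×1.60×10^-19)(0.130)(2.76) / (3.82×10^5) = 3.01×10^-25 kg = 181 u.

m ≈ 181 u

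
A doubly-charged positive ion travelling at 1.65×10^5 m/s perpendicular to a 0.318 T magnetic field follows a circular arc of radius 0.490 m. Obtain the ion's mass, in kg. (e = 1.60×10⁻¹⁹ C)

m ≈ 3.02×10^-25 kg

qvB = mv²/r ⇒ m = qBr/v.
m = (2×1.60×10^-19)(0.318)(0.490) / (1.65×10^5) = 3.02×10^-25 kg.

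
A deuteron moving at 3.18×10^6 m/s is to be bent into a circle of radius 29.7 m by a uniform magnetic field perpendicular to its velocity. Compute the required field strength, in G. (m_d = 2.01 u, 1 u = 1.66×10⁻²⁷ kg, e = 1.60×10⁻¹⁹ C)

B ≈ 22.3 G

qvB = mv²/r gives B = mv/(qr).
B = (3.34×10^-27)(3.18×10^6) / [(1×1.60×10^-19)(29.7)] = 2.23×10^-3 T.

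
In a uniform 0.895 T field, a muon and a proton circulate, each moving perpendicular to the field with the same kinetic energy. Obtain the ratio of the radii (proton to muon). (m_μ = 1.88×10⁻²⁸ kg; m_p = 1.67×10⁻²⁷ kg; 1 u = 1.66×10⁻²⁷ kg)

r = √(2mK)/(qB) ⇒ at equal K, r ∝ √m/q.
r_{proton}/r_{muon} = 2.98.

ratio ≈ 2.98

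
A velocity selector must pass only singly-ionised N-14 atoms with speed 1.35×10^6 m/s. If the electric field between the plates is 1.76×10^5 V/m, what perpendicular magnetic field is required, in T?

qE = qvB ⇒ B = E/v = (1.76×10^5) / (1.35×10^6) = 0.130 T.

B ≈ 0.130 T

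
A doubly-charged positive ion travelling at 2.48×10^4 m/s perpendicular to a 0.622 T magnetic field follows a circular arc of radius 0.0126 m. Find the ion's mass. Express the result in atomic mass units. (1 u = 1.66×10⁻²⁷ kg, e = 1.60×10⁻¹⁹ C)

m ≈ 60.9 u

qvB = mv²/r ⇒ m = qBr/v.
m = (2×1.60×10^-19)(0.622)(0.0126) / (2.48×10^4) = 1.01×10^-25 kg = 60.9 u.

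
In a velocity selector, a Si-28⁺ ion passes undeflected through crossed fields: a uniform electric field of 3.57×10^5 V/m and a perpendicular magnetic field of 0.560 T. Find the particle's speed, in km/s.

v ≈ 637 km/s

For zero net force, qE = qvB, so v = E/B.
v = (3.57×10^5) / (0.560) = 6.37×10^5 m/s.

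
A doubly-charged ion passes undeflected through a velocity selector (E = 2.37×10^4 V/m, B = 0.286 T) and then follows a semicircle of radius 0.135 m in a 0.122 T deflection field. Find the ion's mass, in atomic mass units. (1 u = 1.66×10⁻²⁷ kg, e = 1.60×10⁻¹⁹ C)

m ≈ 38.3 u

v = E/B₁ = 8.29×10^4 m/s.
From r = mv/(qB₂), m = qB₂r/v = (2×1.60×10^-19)(0.122)(0.135) / (8.29×10^4) = 6.36×10^-26 kg.
In atomic mass units: m = 6.36×10^-26 / 1.66×10^-27 = 38.3 u.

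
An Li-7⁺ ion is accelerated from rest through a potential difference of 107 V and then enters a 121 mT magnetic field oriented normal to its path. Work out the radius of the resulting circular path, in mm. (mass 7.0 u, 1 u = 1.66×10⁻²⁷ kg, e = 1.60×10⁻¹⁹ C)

r ≈ 32.6 mm

The kinetic energy gained is K = qV = (1×1.60×10^-19)(107) = 1.71×10^-17 J.
v = √(2K/m) = 5.43×10^4 m/s.
r = mv/(qB) = (1.16×10^-26)(5.43×10^4) / [(1×1.60×10^-19)(0.121)] = 0.0326 m.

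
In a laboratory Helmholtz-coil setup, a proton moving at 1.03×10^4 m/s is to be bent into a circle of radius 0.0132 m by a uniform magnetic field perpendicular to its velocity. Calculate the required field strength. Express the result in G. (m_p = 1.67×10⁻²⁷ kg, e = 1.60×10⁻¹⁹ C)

B ≈ 81.4 G

qvB = mv²/r gives B = mv/(qr).
B = (1.67×10^-27)(1.03×10^4) / [(1×1.60×10^-19)(0.0132)] = 8.14×10^-3 T.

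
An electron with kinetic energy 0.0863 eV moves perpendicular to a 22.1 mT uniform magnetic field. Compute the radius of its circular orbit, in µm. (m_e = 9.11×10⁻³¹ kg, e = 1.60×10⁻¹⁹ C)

Convert the energy: K = 0.0863 eV = 1.38×10^-20 J.
v = √(2K/m) = √(2·1.38×10^-20/9.11×10^-31) = 1.74×10^5 m/s.
r = mv/(qB) = (9.11×10^-31)(1.74×10^5) / [(1×1.60×10^-19)(0.0221)] = 4.49×10^-5 m.

r ≈ 44.9 µm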